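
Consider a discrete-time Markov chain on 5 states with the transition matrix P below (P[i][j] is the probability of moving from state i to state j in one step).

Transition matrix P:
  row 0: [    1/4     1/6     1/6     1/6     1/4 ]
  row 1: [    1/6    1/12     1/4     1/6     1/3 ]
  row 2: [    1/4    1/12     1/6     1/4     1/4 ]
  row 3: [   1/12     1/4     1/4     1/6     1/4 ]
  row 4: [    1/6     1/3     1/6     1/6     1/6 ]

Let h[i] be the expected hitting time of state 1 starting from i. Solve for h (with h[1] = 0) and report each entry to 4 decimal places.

First-step conditioning: h[1] = 0; for i ≠ 1, h[i] = 1 + Σ_k P[i][k]·h[k].
  h[0] = 1 + 1/4·h[0] + 1/6·h[2] + 1/6·h[3] + 1/4·h[4]
  h[2] = 1 + 1/4·h[0] + 1/6·h[2] + 1/4·h[3] + 1/4·h[4]
  h[3] = 1 + 1/12·h[0] + 1/4·h[2] + 1/6·h[3] + 1/4·h[4]
  h[4] = 1 + 1/6·h[0] + 1/6·h[2] + 1/6·h[3] + 1/6·h[4]
Solving the 4×4 linear system over states ≠ 1 gives exactly h = [39/8, 0, 21/4, 9/2, 33/8] (h[1] = 0 is the target).

h = [4.8750, 0.0000, 5.2500, 4.5000, 4.1250]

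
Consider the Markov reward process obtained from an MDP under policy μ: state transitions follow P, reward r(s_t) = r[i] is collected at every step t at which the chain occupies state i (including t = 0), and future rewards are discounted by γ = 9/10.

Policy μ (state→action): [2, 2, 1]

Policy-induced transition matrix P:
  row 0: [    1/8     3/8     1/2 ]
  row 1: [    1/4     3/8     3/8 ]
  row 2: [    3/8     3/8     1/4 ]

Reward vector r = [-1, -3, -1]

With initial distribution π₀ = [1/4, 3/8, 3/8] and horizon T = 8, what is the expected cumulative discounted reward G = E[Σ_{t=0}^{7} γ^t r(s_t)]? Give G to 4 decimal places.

t=0: π = [0.2500, 0.3750, 0.3750], E[r] = -1.7500, γ^t·E[r] = -1.750000, running G = -1.750000
t=1: π = [0.2656, 0.3750, 0.3594], E[r] = -1.7500, γ^t·E[r] = -1.575000, running G = -3.325000
t=2: π = [0.2617, 0.3750, 0.3633], E[r] = -1.7500, γ^t·E[r] = -1.417500, running G = -4.742500
t=3: π = [0.2627, 0.3750, 0.3623], E[r] = -1.7500, γ^t·E[r] = -1.275750, running G = -6.018250
t=4: π = [0.2625, 0.3750, 0.3625], E[r] = -1.7500, γ^t·E[r] = -1.148175, running G = -7.166425
t=5: π = [0.2625, 0.3750, 0.3625], E[r] = -1.7500, γ^t·E[r] = -1.033358, running G = -8.199783
t=6: π = [0.2625, 0.3750, 0.3625], E[r] = -1.7500, γ^t·E[r] = -0.930022, running G = -9.129804
t=7: π = [0.2625, 0.3750, 0.3625], E[r] = -1.7500, γ^t·E[r] = -0.837020, running G = -9.966824

G = -9.9668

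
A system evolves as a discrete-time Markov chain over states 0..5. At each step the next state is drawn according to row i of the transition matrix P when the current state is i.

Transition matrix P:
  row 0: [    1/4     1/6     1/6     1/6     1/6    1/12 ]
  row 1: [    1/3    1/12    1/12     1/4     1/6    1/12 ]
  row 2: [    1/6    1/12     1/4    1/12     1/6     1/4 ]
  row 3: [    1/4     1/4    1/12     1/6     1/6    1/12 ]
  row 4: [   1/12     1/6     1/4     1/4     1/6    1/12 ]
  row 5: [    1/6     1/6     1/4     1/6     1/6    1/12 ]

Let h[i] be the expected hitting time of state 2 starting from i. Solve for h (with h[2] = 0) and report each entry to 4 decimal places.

First-step conditioning: h[2] = 0; for i ≠ 2, h[i] = 1 + Σ_k P[i][k]·h[k].
  h[0] = 1 + 1/4·h[0] + 1/6·h[1] + 1/6·h[3] + 1/6·h[4] + 1/12·h[5]
  h[1] = 1 + 1/3·h[0] + 1/12·h[1] + 1/4·h[3] + 1/6·h[4] + 1/12·h[5]
  h[3] = 1 + 1/4·h[0] + 1/4·h[1] + 1/6·h[3] + 1/6·h[4] + 1/12·h[5]
  h[4] = 1 + 1/12·h[0] + 1/6·h[1] + 1/4·h[3] + 1/6·h[4] + 1/12·h[5]
  h[5] = 1 + 1/6·h[0] + 1/6·h[1] + 1/6·h[3] + 1/6·h[4] + 1/12·h[5]
Solving the 5×5 linear system over states ≠ 2 gives exactly h = [22320/3509, 24192/3509, 0, 24336/3509, 20628/3509, 1860/319] (h[2] = 0 is the target).

h = [6.3608, 6.8943, 0.0000, 6.9353, 5.8786, 5.8307]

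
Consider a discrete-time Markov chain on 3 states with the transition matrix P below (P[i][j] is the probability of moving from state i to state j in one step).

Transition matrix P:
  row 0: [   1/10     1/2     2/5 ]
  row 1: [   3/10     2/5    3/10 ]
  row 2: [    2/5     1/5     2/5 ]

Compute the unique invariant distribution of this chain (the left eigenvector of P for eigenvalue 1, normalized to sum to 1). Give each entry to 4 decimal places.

π = [0.2804, 0.3551, 0.3645]

Balance equations π_j = Σ_i π_i·P[i][j]:
  π_0 = 1/10·π_0 + 3/10·π_1 + 2/5·π_2
  π_1 = 1/2·π_0 + 2/5·π_1 + 1/5·π_2
  normalize: π_0 + π_1 + π_2 = 1
Solving the linear system gives exactly π = [30/107, 38/107, 39/107].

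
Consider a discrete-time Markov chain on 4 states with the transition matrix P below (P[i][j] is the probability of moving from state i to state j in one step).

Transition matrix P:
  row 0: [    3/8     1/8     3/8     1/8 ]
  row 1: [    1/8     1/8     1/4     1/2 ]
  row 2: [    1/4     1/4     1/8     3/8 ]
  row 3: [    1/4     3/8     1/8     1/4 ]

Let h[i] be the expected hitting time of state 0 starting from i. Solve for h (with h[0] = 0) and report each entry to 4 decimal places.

First-step conditioning: h[0] = 0; for i ≠ 0, h[i] = 1 + Σ_k P[i][k]·h[k].
  h[1] = 1 + 1/8·h[1] + 1/4·h[2] + 1/2·h[3]
  h[2] = 1 + 1/4·h[1] + 1/8·h[2] + 3/8·h[3]
  h[3] = 1 + 3/8·h[1] + 1/8·h[2] + 1/4·h[3]
Solving the 3×3 linear system over states ≠ 0 gives exactly h = [0, 712/139, 640/139, 648/139] (h[0] = 0 is the target).

h = [0.0000, 5.1223, 4.6043, 4.6619]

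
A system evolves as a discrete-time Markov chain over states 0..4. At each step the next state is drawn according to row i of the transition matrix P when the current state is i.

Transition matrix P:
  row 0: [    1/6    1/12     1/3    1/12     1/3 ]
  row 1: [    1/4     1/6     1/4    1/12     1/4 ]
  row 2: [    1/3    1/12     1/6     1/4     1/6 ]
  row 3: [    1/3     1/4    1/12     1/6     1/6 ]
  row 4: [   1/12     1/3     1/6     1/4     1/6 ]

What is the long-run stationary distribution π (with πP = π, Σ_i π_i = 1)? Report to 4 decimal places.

π = [0.2257, 0.1813, 0.2054, 0.1681, 0.2194]

Balance equations π_j = Σ_i π_i·P[i][j]:
  π_0 = 1/6·π_0 + 1/4·π_1 + 1/3·π_2 + 1/3·π_3 + 1/12·π_4
  π_1 = 1/12·π_0 + 1/6·π_1 + 1/12·π_2 + 1/4·π_3 + 1/3·π_4
  π_2 = 1/3·π_0 + 1/4·π_1 + 1/6·π_2 + 1/12·π_3 + 1/6·π_4
  π_3 = 1/12·π_0 + 1/12·π_1 + 1/4·π_2 + 1/6·π_3 + 1/4·π_4
  normalize: π_0 + π_1 + π_2 + π_3 + π_4 = 1
Solving the linear system gives exactly π = [377/1670, 757/4175, 343/1670, 702/4175, 916/4175].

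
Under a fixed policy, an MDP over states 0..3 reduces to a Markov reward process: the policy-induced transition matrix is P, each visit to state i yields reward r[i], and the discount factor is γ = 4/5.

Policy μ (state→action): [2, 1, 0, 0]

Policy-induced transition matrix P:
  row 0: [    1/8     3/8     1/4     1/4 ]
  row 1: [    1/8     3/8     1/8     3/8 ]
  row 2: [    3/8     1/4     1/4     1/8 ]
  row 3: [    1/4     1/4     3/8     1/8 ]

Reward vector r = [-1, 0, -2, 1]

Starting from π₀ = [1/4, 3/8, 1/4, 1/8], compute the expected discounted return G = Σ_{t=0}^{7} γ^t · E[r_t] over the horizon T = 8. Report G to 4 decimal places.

G = -2.0262

t=0: π = [0.2500, 0.3750, 0.2500, 0.1250], E[r] = -0.6250, γ^t·E[r] = -0.625000, running G = -0.625000
t=1: π = [0.2031, 0.3281, 0.2188, 0.2500], E[r] = -0.3906, γ^t·E[r] = -0.312500, running G = -0.937500
t=2: π = [0.2109, 0.3164, 0.2402, 0.2324], E[r] = -0.4590, γ^t·E[r] = -0.293750, running G = -1.231250
t=3: π = [0.2141, 0.3159, 0.2395, 0.2305], E[r] = -0.4626, γ^t·E[r] = -0.236875, running G = -1.468125
t=4: π = [0.2137, 0.3163, 0.2393, 0.2307], E[r] = -0.4616, γ^t·E[r] = -0.189063, running G = -1.657188
t=5: π = [0.2137, 0.3162, 0.2393, 0.2308], E[r] = -0.4615, γ^t·E[r] = -0.151231, running G = -1.808419
t=6: π = [0.2137, 0.3162, 0.2393, 0.2308], E[r] = -0.4615, γ^t·E[r] = -0.120989, running G = -1.929408
t=7: π = [0.2137, 0.3162, 0.2393, 0.2308], E[r] = -0.4615, γ^t·E[r] = -0.096792, running G = -2.026200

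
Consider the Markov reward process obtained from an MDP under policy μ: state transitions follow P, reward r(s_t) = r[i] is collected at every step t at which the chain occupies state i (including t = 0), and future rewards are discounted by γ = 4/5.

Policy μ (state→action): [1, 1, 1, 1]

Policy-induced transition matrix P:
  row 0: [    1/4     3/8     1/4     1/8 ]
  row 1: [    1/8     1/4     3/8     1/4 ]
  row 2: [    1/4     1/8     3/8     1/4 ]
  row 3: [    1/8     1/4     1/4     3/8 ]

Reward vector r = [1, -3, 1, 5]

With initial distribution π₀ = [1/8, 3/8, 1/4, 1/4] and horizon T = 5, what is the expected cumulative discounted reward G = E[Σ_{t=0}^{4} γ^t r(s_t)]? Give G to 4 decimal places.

G = 3.1358

t=0: π = [0.1250, 0.3750, 0.2500, 0.2500], E[r] = 0.5000, γ^t·E[r] = 0.500000, running G = 0.500000
t=1: π = [0.1719, 0.2344, 0.3281, 0.2656], E[r] = 1.1250, γ^t·E[r] = 0.900000, running G = 1.400000
t=2: π = [0.1875, 0.2305, 0.3203, 0.2617], E[r] = 1.1250, γ^t·E[r] = 0.720000, running G = 2.120000
t=3: π = [0.1885, 0.2334, 0.3188, 0.2593], E[r] = 1.1035, γ^t·E[r] = 0.565000, running G = 2.685000
t=4: π = [0.1884, 0.2337, 0.3190, 0.2589], E[r] = 1.1006, γ^t·E[r] = 0.450800, running G = 3.135800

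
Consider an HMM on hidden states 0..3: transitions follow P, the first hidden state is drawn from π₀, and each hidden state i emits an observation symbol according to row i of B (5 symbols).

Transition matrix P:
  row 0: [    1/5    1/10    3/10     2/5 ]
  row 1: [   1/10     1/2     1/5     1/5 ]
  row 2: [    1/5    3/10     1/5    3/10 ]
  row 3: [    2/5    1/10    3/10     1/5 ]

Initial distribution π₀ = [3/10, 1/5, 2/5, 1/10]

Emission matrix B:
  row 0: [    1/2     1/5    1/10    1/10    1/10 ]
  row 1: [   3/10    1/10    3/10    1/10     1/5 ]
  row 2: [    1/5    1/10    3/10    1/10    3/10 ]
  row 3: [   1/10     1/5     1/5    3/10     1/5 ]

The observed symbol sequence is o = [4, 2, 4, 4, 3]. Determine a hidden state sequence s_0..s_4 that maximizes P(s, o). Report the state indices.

path = [2, 1, 1, 1, 3]

t=0: δ = [3.000e-02, 4.000e-02, 1.200e-01, 2.000e-02]  (obs o_0=4)
t=1: δ = [2.400e-03, 1.080e-02, 7.200e-03, 7.200e-03]  ψ = [2, 2, 2, 2]  (obs o_1=2)
t=2: δ = [2.880e-04, 1.080e-03, 6.480e-04, 4.320e-04]  ψ = [3, 1, 1, 1]  (obs o_2=4)
t=3: δ = [1.728e-05, 1.080e-04, 6.480e-05, 4.320e-05]  ψ = [3, 1, 1, 1]  (obs o_3=4)
t=4: δ = [1.728e-06, 5.400e-06, 2.160e-06, 6.480e-06]  ψ = [3, 1, 1, 1]  (obs o_4=3)
backtrack: best end state = 3; path = [2, 1, 1, 1, 3]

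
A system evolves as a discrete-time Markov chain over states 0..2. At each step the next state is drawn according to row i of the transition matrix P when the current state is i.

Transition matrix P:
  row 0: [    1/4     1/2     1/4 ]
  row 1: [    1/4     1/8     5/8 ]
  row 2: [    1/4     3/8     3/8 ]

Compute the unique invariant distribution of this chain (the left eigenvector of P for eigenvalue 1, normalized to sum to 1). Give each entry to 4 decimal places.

Balance equations π_j = Σ_i π_i·P[i][j]:
  π_0 = 1/4·π_0 + 1/4·π_1 + 1/4·π_2
  π_1 = 1/2·π_0 + 1/8·π_1 + 3/8·π_2
  normalize: π_0 + π_1 + π_2 = 1
Solving the linear system gives exactly π = [1/4, 13/40, 17/40].

π = [0.2500, 0.3250, 0.4250]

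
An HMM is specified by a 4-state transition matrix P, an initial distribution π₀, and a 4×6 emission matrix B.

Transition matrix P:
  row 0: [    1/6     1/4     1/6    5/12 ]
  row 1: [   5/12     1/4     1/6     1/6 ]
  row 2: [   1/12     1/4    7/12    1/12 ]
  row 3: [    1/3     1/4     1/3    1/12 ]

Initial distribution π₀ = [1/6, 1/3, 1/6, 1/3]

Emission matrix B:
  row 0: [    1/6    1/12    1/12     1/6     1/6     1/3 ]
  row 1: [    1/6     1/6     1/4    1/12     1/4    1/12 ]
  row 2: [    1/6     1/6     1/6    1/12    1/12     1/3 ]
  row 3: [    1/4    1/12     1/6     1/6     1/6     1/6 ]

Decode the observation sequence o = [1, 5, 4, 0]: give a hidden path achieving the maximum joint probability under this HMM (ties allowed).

t=0: δ = [1.389e-02, 5.556e-02, 2.778e-02, 2.778e-02]  (obs o_0=1)
t=1: δ = [7.716e-03, 1.157e-03, 5.401e-03, 1.543e-03]  ψ = [1, 1, 2, 1]  (obs o_1=5)
t=2: δ = [2.143e-04, 4.823e-04, 2.626e-04, 5.358e-04]  ψ = [0, 0, 2, 0]  (obs o_2=4)
t=3: δ = [3.349e-05, 2.233e-05, 2.977e-05, 2.233e-05]  ψ = [1, 3, 3, 0]  (obs o_3=0)
backtrack: best end state = 0; path = [1, 0, 1, 0]

path = [1, 0, 1, 0]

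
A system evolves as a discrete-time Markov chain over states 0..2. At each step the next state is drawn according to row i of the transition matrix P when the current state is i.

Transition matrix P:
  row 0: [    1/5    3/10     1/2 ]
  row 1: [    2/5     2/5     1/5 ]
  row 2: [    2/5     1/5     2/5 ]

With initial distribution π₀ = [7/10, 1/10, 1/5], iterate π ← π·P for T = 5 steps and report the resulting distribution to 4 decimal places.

t=0: π = [0.7000, 0.1000, 0.2000]
t=1: π = [0.2600, 0.2900, 0.4500]
t=2: π = [0.3480, 0.2840, 0.3680]
t=3: π = [0.3304, 0.2916, 0.3780]
t=4: π = [0.3339, 0.2914, 0.3747]
t=5: π = [0.3332, 0.2917, 0.3751]

π = [0.3332, 0.2917, 0.3751]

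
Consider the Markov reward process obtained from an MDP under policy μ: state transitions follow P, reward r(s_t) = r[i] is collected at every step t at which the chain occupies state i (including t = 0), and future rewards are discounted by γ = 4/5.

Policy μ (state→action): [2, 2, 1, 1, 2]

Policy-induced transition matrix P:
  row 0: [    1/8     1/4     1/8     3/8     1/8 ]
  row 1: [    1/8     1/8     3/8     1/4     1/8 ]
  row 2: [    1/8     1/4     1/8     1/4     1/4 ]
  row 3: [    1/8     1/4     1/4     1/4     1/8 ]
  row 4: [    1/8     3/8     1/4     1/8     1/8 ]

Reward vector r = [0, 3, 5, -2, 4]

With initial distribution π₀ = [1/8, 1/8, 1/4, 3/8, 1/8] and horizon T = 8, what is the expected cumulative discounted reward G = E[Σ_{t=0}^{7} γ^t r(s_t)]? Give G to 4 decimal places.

G = 7.7166

t=0: π = [0.1250, 0.1250, 0.2500, 0.3750, 0.1250], E[r] = 1.3750, γ^t·E[r] = 1.375000, running G = 1.375000
t=1: π = [0.1250, 0.2500, 0.2188, 0.2500, 0.1563], E[r] = 1.9688, γ^t·E[r] = 1.575000, running G = 2.950000
t=2: π = [0.1250, 0.2383, 0.2383, 0.2461, 0.1523], E[r] = 2.0234, γ^t·E[r] = 1.295000, running G = 4.245000
t=3: π = [0.1250, 0.2393, 0.2344, 0.2466, 0.1548], E[r] = 2.0156, γ^t·E[r] = 1.032000, running G = 5.277000
t=4: π = [0.1250, 0.2394, 0.2350, 0.2463, 0.1543], E[r] = 2.0179, γ^t·E[r] = 0.826525, running G = 6.103525
t=5: π = [0.1250, 0.2394, 0.2349, 0.2463, 0.1544], E[r] = 2.0175, γ^t·E[r] = 0.661110, running G = 6.764635
t=6: π = [0.1250, 0.2394, 0.2349, 0.2463, 0.1544], E[r] = 2.0176, γ^t·E[r] = 0.528897, running G = 7.293532
t=7: π = [0.1250, 0.2394, 0.2349, 0.2463, 0.1544], E[r] = 2.0176, γ^t·E[r] = 0.423118, running G = 7.716649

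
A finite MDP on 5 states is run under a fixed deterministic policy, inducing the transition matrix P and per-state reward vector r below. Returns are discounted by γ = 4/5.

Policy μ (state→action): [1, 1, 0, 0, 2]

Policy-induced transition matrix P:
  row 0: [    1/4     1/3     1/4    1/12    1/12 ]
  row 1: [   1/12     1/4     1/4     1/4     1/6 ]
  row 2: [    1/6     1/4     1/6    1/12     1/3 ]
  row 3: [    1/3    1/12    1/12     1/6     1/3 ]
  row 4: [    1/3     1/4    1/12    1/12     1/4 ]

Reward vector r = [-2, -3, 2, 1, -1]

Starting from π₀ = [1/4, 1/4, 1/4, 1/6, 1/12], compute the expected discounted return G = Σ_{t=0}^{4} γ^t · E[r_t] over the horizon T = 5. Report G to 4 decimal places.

G = -2.7834

t=0: π = [0.2500, 0.2500, 0.2500, 0.1667, 0.0833], E[r] = -0.6667, γ^t·E[r] = -0.666667, running G = -0.666667
t=1: π = [0.2083, 0.2431, 0.1875, 0.1389, 0.2222], E[r] = -0.8542, γ^t·E[r] = -0.683333, running G = -1.350000
t=2: π = [0.2240, 0.2442, 0.1742, 0.1354, 0.2222], E[r] = -0.9190, γ^t·E[r] = -0.588148, running G = -1.938148
t=3: π = [0.2246, 0.2461, 0.1759, 0.1353, 0.2181], E[r] = -0.9185, γ^t·E[r] = -0.470272, running G = -2.408420
t=4: π = [0.2238, 0.2462, 0.1764, 0.1356, 0.2180], E[r] = -0.9155, γ^t·E[r] = -0.375007, running G = -2.783427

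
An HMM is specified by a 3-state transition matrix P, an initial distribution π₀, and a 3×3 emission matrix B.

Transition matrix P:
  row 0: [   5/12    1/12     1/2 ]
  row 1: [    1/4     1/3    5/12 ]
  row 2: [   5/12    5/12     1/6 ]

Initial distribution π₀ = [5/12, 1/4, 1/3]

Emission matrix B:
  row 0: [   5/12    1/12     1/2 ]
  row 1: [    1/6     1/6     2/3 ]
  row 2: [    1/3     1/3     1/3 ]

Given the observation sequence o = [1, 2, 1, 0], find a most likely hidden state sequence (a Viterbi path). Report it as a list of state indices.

t=0: δ = [3.472e-02, 4.167e-02, 1.111e-01]  (obs o_0=1)
t=1: δ = [2.315e-02, 3.086e-02, 6.173e-03]  ψ = [2, 2, 2]  (obs o_1=2)
t=2: δ = [8.038e-04, 1.715e-03, 4.287e-03]  ψ = [0, 1, 1]  (obs o_2=1)
t=3: δ = [7.442e-04, 2.977e-04, 2.381e-04]  ψ = [2, 2, 1]  (obs o_3=0)
backtrack: best end state = 0; path = [2, 1, 2, 0]

path = [2, 1, 2, 0]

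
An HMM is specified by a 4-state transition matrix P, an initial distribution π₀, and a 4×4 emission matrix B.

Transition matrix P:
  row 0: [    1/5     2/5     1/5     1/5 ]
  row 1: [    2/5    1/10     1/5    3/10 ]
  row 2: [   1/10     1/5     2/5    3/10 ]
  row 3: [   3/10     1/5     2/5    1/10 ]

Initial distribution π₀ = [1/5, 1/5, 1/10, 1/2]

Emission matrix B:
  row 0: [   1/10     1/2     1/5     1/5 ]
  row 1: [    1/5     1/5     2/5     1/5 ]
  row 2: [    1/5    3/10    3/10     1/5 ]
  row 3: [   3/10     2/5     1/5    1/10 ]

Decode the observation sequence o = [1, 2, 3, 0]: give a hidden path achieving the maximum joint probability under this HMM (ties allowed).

path = [3, 2, 2, 3]

t=0: δ = [1.000e-01, 4.000e-02, 3.000e-02, 2.000e-01]  (obs o_0=1)
t=1: δ = [1.200e-02, 1.600e-02, 2.400e-02, 4.000e-03]  ψ = [3, 0, 3, 0]  (obs o_1=2)
t=2: δ = [1.280e-03, 9.600e-04, 1.920e-03, 7.200e-04]  ψ = [1, 0, 2, 2]  (obs o_2=3)
t=3: δ = [3.840e-05, 1.024e-04, 1.536e-04, 1.728e-04]  ψ = [1, 0, 2, 2]  (obs o_3=0)
backtrack: best end state = 3; path = [3, 2, 2, 3]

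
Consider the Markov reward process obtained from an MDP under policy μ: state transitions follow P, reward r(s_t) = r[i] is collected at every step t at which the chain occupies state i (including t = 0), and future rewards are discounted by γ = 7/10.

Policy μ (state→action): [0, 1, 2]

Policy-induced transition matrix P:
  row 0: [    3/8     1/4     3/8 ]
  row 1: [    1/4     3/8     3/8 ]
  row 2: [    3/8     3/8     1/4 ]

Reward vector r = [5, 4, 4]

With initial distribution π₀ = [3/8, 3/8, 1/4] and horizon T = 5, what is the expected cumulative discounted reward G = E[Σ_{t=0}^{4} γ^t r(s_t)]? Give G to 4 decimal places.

t=0: π = [0.3750, 0.3750, 0.2500], E[r] = 4.3750, γ^t·E[r] = 4.375000, running G = 4.375000
t=1: π = [0.3281, 0.3281, 0.3438], E[r] = 4.3281, γ^t·E[r] = 3.029688, running G = 7.404688
t=2: π = [0.3340, 0.3340, 0.3320], E[r] = 4.3340, γ^t·E[r] = 2.123652, running G = 9.528340
t=3: π = [0.3333, 0.3333, 0.3335], E[r] = 4.3333, γ^t·E[r] = 1.486305, running G = 11.014645
t=4: π = [0.3333, 0.3333, 0.3333], E[r] = 4.3333, γ^t·E[r] = 1.040436, running G = 12.055081

G = 12.0551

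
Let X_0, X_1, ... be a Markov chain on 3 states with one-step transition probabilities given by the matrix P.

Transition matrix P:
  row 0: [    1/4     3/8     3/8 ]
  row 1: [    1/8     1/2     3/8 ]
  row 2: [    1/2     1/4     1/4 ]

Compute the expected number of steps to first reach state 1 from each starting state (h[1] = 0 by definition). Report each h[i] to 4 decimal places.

First-step conditioning: h[1] = 0; for i ≠ 1, h[i] = 1 + Σ_k P[i][k]·h[k].
  h[0] = 1 + 1/4·h[0] + 3/8·h[2]
  h[2] = 1 + 1/2·h[0] + 1/4·h[2]
Solving the 2×2 linear system over states ≠ 1 gives exactly h = [3, 0, 10/3] (h[1] = 0 is the target).

h = [3.0000, 0.0000, 3.3333]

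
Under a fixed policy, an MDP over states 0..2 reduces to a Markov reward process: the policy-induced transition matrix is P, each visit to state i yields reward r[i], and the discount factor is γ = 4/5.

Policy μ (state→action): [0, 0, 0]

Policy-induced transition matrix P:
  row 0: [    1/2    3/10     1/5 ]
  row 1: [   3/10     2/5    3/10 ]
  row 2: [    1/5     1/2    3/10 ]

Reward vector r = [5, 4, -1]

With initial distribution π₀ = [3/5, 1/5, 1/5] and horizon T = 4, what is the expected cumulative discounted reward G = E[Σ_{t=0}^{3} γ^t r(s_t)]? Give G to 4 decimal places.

t=0: π = [0.6000, 0.2000, 0.2000], E[r] = 3.6000, γ^t·E[r] = 3.600000, running G = 3.600000
t=1: π = [0.4000, 0.3600, 0.2400], E[r] = 3.2000, γ^t·E[r] = 2.560000, running G = 6.160000
t=2: π = [0.3560, 0.3840, 0.2600], E[r] = 3.0560, γ^t·E[r] = 1.955840, running G = 8.115840
t=3: π = [0.3452, 0.3904, 0.2644], E[r] = 3.0232, γ^t·E[r] = 1.547878, running G = 9.663718

G = 9.6637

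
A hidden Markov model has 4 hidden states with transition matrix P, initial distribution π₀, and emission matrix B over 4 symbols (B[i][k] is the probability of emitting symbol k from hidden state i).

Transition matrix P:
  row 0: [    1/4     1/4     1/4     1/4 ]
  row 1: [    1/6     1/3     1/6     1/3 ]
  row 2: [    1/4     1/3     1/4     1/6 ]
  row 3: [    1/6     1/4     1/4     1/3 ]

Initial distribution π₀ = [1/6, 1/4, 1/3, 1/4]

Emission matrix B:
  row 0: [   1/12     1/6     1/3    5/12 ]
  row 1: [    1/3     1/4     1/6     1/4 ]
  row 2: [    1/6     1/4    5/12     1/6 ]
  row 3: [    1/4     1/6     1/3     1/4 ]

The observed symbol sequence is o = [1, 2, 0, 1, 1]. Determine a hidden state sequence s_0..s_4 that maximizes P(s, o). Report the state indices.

path = [2, 2, 1, 1, 1]

t=0: δ = [2.778e-02, 6.250e-02, 8.333e-02, 4.167e-02]  (obs o_0=1)
t=1: δ = [6.944e-03, 4.630e-03, 8.681e-03, 6.944e-03]  ψ = [2, 2, 2, 1]  (obs o_1=2)
t=2: δ = [1.808e-04, 9.645e-04, 3.617e-04, 5.787e-04]  ψ = [2, 2, 2, 3]  (obs o_2=0)
t=3: δ = [2.679e-05, 8.038e-05, 4.019e-05, 5.358e-05]  ψ = [1, 1, 1, 1]  (obs o_3=1)
t=4: δ = [2.233e-06, 6.698e-06, 3.349e-06, 4.465e-06]  ψ = [1, 1, 1, 1]  (obs o_4=1)
backtrack: best end state = 1; path = [2, 2, 1, 1, 1]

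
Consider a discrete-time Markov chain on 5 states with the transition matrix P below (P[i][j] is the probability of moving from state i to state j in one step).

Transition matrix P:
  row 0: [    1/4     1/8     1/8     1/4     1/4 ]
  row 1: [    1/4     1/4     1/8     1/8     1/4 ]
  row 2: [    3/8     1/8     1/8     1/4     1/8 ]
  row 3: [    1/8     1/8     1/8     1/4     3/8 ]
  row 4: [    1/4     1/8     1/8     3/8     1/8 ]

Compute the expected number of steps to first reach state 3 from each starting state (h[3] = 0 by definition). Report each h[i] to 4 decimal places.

h = [3.8732, 4.4265, 3.9270, 0.0000, 3.4428]

First-step conditioning: h[3] = 0; for i ≠ 3, h[i] = 1 + Σ_k P[i][k]·h[k].
  h[0] = 1 + 1/4·h[0] + 1/8·h[1] + 1/8·h[2] + 1/4·h[4]
  h[1] = 1 + 1/4·h[0] + 1/4·h[1] + 1/8·h[2] + 1/4·h[4]
  h[2] = 1 + 3/8·h[0] + 1/8·h[1] + 1/8·h[2] + 1/8·h[4]
  h[4] = 1 + 1/4·h[0] + 1/8·h[1] + 1/8·h[2] + 1/8·h[4]
Solving the 4×4 linear system over states ≠ 3 gives exactly h = [1344/347, 1536/347, 4088/1041, 0, 3584/1041] (h[3] = 0 is the target).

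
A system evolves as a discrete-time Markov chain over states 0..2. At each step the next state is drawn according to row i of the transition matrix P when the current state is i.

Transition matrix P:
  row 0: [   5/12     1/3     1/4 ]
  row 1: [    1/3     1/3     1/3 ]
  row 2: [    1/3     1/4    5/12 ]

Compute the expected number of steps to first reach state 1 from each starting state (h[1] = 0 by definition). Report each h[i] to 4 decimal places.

First-step conditioning: h[1] = 0; for i ≠ 1, h[i] = 1 + Σ_k P[i][k]·h[k].
  h[0] = 1 + 5/12·h[0] + 1/4·h[2]
  h[2] = 1 + 1/3·h[0] + 5/12·h[2]
Solving the 2×2 linear system over states ≠ 1 gives exactly h = [120/37, 0, 132/37] (h[1] = 0 is the target).

h = [3.2432, 0.0000, 3.5676]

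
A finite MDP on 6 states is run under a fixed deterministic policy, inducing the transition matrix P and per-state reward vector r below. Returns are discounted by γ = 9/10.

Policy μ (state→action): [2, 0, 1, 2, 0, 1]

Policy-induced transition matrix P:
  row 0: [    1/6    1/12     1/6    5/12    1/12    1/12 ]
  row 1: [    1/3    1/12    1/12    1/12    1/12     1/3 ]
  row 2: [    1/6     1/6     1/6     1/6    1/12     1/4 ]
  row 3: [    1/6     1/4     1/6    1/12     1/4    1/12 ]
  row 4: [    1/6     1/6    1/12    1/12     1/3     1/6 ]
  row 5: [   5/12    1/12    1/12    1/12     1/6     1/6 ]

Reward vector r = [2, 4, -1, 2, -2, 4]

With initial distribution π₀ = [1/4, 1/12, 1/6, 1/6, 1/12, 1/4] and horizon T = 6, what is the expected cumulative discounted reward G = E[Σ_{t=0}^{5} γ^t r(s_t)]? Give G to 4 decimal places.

t=0: π = [0.2500, 0.0833, 0.1667, 0.1667, 0.0833, 0.2500], E[r] = 1.8333, γ^t·E[r] = 1.833333, running G = 1.833333
t=1: π = [0.2431, 0.1319, 0.1319, 0.1806, 0.1528, 0.1597], E[r] = 1.5764, γ^t·E[r] = 1.418750, running G = 3.252083
t=2: π = [0.2286, 0.1372, 0.1296, 0.1753, 0.1649, 0.1644], E[r] = 1.5544, γ^t·E[r] = 1.259063, running G = 4.511146
t=3: π = [0.2306, 0.1371, 0.1278, 0.1703, 0.1675, 0.1667], E[r] = 1.5542, γ^t·E[r] = 1.133016, running G = 5.644161
t=4: π = [0.2312, 0.1363, 0.1274, 0.1709, 0.1675, 0.1668], E[r] = 1.5541, γ^t·E[r] = 1.019614, running G = 6.663775
t=5: π = [0.2311, 0.1364, 0.1275, 0.1710, 0.1676, 0.1665], E[r] = 1.5531, γ^t·E[r] = 0.917093, running G = 7.580868

G = 7.5809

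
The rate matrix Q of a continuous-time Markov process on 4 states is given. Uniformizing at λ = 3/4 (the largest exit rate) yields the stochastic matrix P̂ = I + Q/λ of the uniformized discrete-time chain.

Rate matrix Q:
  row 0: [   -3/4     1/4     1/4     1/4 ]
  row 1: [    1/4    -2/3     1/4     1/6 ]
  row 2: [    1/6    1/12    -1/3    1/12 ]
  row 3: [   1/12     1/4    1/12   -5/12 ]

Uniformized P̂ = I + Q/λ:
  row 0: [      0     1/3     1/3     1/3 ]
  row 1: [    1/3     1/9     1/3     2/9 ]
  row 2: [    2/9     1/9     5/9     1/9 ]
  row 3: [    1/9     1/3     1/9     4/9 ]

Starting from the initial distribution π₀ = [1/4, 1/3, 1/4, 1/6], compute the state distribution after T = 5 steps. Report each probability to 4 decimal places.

π = [0.1771, 0.2083, 0.3541, 0.2604]

t=0: π = [0.2500, 0.3333, 0.2500, 0.1667]
t=1: π = [0.1852, 0.2037, 0.3519, 0.2593]
t=2: π = [0.1749, 0.2099, 0.3539, 0.2613]
t=3: π = [0.1776, 0.2080, 0.3539, 0.2604]
t=4: π = [0.1769, 0.2085, 0.3541, 0.2605]
t=5: π = [0.1771, 0.2083, 0.3541, 0.2604]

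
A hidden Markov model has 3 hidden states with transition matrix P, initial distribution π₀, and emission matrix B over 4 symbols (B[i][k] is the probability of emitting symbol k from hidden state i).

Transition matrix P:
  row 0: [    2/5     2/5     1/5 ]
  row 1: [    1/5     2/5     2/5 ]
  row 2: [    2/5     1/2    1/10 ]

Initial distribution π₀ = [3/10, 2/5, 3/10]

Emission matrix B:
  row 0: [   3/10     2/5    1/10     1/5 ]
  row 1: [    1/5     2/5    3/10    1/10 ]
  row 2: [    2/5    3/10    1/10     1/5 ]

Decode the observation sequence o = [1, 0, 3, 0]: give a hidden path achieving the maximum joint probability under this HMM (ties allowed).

path = [1, 2, 0, 0]

t=0: δ = [1.200e-01, 1.600e-01, 9.000e-02]  (obs o_0=1)
t=1: δ = [1.440e-02, 1.280e-02, 2.560e-02]  ψ = [0, 1, 1]  (obs o_1=0)
t=2: δ = [2.048e-03, 1.280e-03, 1.024e-03]  ψ = [2, 2, 1]  (obs o_2=3)
t=3: δ = [2.458e-04, 1.638e-04, 2.048e-04]  ψ = [0, 0, 1]  (obs o_3=0)
backtrack: best end state = 0; path = [1, 2, 0, 0]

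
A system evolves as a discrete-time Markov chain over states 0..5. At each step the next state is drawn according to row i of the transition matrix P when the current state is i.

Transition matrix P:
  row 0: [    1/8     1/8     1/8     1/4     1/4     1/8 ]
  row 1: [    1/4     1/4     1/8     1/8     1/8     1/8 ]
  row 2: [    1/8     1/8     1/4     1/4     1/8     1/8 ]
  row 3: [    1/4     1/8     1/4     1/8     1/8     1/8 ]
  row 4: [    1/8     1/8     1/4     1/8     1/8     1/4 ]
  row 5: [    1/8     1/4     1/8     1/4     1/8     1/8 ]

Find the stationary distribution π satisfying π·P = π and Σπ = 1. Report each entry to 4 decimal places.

Balance equations π_j = Σ_i π_i·P[i][j]:
  π_0 = 1/8·π_0 + 1/4·π_1 + 1/8·π_2 + 1/4·π_3 + 1/8·π_4 + 1/8·π_5
  π_1 = 1/8·π_0 + 1/4·π_1 + 1/8·π_2 + 1/8·π_3 + 1/8·π_4 + 1/4·π_5
  π_2 = 1/8·π_0 + 1/8·π_1 + 1/4·π_2 + 1/4·π_3 + 1/4·π_4 + 1/8·π_5
  π_3 = 1/4·π_0 + 1/8·π_1 + 1/4·π_2 + 1/8·π_3 + 1/8·π_4 + 1/4·π_5
  π_4 = 1/4·π_0 + 1/8·π_1 + 1/8·π_2 + 1/8·π_3 + 1/8·π_4 + 1/8·π_5
  normalize: π_0 + π_1 + π_2 + π_3 + π_4 + π_5 = 1
Solving the linear system gives exactly π = [341/2019, 1319/8076, 513/2692, 1517/8076, 295/2019, 1157/8076].

π = [0.1689, 0.1633, 0.1906, 0.1878, 0.1461, 0.1433]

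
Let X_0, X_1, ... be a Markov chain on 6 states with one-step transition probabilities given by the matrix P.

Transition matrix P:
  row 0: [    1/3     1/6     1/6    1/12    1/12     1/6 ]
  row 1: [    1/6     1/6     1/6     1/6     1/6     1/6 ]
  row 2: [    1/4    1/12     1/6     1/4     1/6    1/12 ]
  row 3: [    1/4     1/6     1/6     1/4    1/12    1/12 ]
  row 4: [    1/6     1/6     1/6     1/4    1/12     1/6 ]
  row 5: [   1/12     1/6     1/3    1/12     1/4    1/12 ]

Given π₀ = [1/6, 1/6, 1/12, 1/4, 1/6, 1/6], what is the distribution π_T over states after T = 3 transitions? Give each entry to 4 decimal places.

t=0: π = [0.1667, 0.1667, 0.0833, 0.2500, 0.1667, 0.1667]
t=1: π = [0.2083, 0.1597, 0.1944, 0.1806, 0.1319, 0.1250]
t=2: π = [0.2222, 0.1505, 0.1875, 0.1811, 0.1337, 0.1250]
t=3: π = [0.2240, 0.1510, 0.1875, 0.1796, 0.1323, 0.1255]

π = [0.2240, 0.1510, 0.1875, 0.1796, 0.1323, 0.1255]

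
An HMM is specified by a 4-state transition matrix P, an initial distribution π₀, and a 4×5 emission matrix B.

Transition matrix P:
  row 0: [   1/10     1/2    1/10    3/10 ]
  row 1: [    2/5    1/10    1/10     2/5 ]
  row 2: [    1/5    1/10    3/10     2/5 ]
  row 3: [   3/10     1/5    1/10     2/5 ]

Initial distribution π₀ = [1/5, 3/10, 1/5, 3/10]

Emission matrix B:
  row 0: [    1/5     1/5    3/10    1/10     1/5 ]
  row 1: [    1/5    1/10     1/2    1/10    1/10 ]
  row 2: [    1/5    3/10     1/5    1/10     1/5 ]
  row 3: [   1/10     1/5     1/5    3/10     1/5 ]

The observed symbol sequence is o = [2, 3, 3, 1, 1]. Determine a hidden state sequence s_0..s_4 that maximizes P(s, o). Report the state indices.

path = [1, 3, 3, 3, 3]

t=0: δ = [6.000e-02, 1.500e-01, 4.000e-02, 6.000e-02]  (obs o_0=2)
t=1: δ = [6.000e-03, 3.000e-03, 1.500e-03, 1.800e-02]  ψ = [1, 0, 1, 1]  (obs o_1=3)
t=2: δ = [5.400e-04, 3.600e-04, 1.800e-04, 2.160e-03]  ψ = [3, 3, 3, 3]  (obs o_2=3)
t=3: δ = [1.296e-04, 4.320e-05, 6.480e-05, 1.728e-04]  ψ = [3, 3, 3, 3]  (obs o_3=1)
t=4: δ = [1.037e-05, 6.480e-06, 5.832e-06, 1.382e-05]  ψ = [3, 0, 2, 3]  (obs o_4=1)
backtrack: best end state = 3; path = [1, 3, 3, 3, 3]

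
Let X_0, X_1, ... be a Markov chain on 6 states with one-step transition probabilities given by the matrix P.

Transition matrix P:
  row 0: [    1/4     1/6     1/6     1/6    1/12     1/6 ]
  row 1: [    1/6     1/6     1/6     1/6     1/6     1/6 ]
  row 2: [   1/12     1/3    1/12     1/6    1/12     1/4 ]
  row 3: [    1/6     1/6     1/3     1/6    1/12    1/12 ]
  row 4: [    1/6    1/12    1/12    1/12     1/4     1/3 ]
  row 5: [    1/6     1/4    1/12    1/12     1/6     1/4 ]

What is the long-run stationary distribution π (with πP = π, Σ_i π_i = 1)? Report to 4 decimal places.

Balance equations π_j = Σ_i π_i·P[i][j]:
  π_0 = 1/4·π_0 + 1/6·π_1 + 1/12·π_2 + 1/6·π_3 + 1/6·π_4 + 1/6·π_5
  π_1 = 1/6·π_0 + 1/6·π_1 + 1/3·π_2 + 1/6·π_3 + 1/12·π_4 + 1/4·π_5
  π_2 = 1/6·π_0 + 1/6·π_1 + 1/12·π_2 + 1/3·π_3 + 1/12·π_4 + 1/12·π_5
  π_3 = 1/6·π_0 + 1/6·π_1 + 1/6·π_2 + 1/6·π_3 + 1/12·π_4 + 1/12·π_5
  π_4 = 1/12·π_0 + 1/6·π_1 + 1/12·π_2 + 1/12·π_3 + 1/4·π_4 + 1/6·π_5
  normalize: π_0 + π_1 + π_2 + π_3 + π_4 + π_5 = 1
Solving the linear system gives exactly π = [818/4859, 6701/34013, 720/4859, 4680/34013, 4780/34013, 7086/34013].

π = [0.1683, 0.1970, 0.1482, 0.1376, 0.1405, 0.2083]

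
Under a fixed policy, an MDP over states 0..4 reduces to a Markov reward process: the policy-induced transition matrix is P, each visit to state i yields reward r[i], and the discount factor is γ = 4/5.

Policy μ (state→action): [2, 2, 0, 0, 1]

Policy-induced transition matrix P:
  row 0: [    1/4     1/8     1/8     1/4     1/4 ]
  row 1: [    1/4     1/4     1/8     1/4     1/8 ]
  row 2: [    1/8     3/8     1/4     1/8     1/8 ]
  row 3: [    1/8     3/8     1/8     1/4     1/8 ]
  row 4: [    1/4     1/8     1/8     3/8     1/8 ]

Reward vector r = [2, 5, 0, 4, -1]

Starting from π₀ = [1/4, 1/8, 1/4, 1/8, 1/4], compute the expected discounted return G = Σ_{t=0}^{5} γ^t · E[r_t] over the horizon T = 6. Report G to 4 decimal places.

G = 8.0933

t=0: π = [0.2500, 0.1250, 0.2500, 0.1250, 0.2500], E[r] = 1.3750, γ^t·E[r] = 1.375000, running G = 1.375000
t=1: π = [0.2031, 0.2344, 0.1563, 0.2500, 0.1563], E[r] = 2.4219, γ^t·E[r] = 1.937500, running G = 3.312500
t=2: π = [0.1992, 0.2559, 0.1445, 0.2500, 0.1504], E[r] = 2.5273, γ^t·E[r] = 1.617500, running G = 4.930000
t=3: π = [0.2007, 0.2556, 0.1431, 0.2507, 0.1499], E[r] = 2.5325, γ^t·E[r] = 1.296625, running G = 6.226625
t=4: π = [0.2008, 0.2554, 0.1429, 0.2509, 0.1501], E[r] = 2.5319, γ^t·E[r] = 1.037063, running G = 7.263688
t=5: π = [0.2008, 0.2554, 0.1429, 0.2509, 0.1501], E[r] = 2.5319, γ^t·E[r] = 0.829643, running G = 8.093330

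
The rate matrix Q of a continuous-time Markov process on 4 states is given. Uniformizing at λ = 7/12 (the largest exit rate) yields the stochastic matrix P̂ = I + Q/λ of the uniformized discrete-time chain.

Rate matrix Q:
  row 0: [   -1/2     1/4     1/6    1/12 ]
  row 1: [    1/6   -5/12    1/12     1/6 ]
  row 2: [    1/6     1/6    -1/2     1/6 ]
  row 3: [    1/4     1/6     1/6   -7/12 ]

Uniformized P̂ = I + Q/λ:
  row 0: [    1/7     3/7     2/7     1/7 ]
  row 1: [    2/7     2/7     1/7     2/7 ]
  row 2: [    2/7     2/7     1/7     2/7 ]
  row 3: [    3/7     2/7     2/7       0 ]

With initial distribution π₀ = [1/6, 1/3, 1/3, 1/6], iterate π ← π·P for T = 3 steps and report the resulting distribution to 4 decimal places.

π = [0.2726, 0.3251, 0.2085, 0.1939]

t=0: π = [0.1667, 0.3333, 0.3333, 0.1667]
t=1: π = [0.2857, 0.3095, 0.1905, 0.2143]
t=2: π = [0.2755, 0.3265, 0.2143, 0.1837]
t=3: π = [0.2726, 0.3251, 0.2085, 0.1939]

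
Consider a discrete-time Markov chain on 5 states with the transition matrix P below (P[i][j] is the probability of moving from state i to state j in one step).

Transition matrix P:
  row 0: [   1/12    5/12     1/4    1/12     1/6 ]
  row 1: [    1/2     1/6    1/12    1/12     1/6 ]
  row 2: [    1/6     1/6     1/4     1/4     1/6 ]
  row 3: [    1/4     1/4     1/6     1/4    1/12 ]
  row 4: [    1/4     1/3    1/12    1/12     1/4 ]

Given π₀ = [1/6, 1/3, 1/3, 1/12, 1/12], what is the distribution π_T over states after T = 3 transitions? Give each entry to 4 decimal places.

t=0: π = [0.1667, 0.3333, 0.3333, 0.0833, 0.0833]
t=1: π = [0.2778, 0.2292, 0.1736, 0.1528, 0.1667]
t=2: π = [0.2465, 0.2766, 0.1713, 0.1377, 0.1678]
t=3: π = [0.2638, 0.2677, 0.1644, 0.1348, 0.1692]

π = [0.2638, 0.2677, 0.1644, 0.1348, 0.1692]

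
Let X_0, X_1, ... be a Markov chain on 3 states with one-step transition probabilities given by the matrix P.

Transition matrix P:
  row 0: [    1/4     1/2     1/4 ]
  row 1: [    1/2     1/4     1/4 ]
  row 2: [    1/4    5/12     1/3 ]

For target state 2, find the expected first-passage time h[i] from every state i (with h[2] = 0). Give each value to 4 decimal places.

First-step conditioning: h[2] = 0; for i ≠ 2, h[i] = 1 + Σ_k P[i][k]·h[k].
  h[0] = 1 + 1/4·h[0] + 1/2·h[1]
  h[1] = 1 + 1/2·h[0] + 1/4·h[1]
Solving the 2×2 linear system over states ≠ 2 gives exactly h = [4, 4, 0] (h[2] = 0 is the target).

h = [4.0000, 4.0000, 0.0000]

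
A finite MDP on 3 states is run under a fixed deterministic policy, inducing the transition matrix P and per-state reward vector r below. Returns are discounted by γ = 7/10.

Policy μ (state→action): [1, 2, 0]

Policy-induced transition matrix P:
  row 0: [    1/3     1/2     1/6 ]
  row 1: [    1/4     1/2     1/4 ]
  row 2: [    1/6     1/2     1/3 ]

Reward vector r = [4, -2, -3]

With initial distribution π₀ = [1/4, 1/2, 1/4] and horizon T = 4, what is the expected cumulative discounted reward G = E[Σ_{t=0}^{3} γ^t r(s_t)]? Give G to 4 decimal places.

t=0: π = [0.2500, 0.5000, 0.2500], E[r] = -0.7500, γ^t·E[r] = -0.750000, running G = -0.750000
t=1: π = [0.2500, 0.5000, 0.2500], E[r] = -0.7500, γ^t·E[r] = -0.525000, running G = -1.275000
t=2: π = [0.2500, 0.5000, 0.2500], E[r] = -0.7500, γ^t·E[r] = -0.367500, running G = -1.642500
t=3: π = [0.2500, 0.5000, 0.2500], E[r] = -0.7500, γ^t·E[r] = -0.257250, running G = -1.899750

G = -1.8998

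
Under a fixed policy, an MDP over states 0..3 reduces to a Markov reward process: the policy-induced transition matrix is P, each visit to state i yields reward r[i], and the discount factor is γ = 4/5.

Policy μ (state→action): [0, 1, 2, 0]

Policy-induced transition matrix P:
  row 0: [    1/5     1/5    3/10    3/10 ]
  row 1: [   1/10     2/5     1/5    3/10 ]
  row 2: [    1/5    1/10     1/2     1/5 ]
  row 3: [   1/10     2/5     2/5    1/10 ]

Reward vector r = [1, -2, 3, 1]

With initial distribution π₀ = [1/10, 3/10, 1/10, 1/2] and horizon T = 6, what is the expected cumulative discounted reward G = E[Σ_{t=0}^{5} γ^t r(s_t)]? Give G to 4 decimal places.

G = 2.5546

t=0: π = [0.1000, 0.3000, 0.1000, 0.5000], E[r] = 0.3000, γ^t·E[r] = 0.300000, running G = 0.300000
t=1: π = [0.1200, 0.3500, 0.3400, 0.1900], E[r] = 0.6300, γ^t·E[r] = 0.504000, running G = 0.804000
t=2: π = [0.1460, 0.2740, 0.3520, 0.2280], E[r] = 0.8820, γ^t·E[r] = 0.564480, running G = 1.368480
t=3: π = [0.1498, 0.2652, 0.3658, 0.2192], E[r] = 0.9360, γ^t·E[r] = 0.479232, running G = 1.847712
t=4: π = [0.1516, 0.2603, 0.3686, 0.2196], E[r] = 0.9562, γ^t·E[r] = 0.391668, running G = 2.239380
t=5: π = [0.1520, 0.2591, 0.3696, 0.2192], E[r] = 0.9619, γ^t·E[r] = 0.315202, running G = 2.554582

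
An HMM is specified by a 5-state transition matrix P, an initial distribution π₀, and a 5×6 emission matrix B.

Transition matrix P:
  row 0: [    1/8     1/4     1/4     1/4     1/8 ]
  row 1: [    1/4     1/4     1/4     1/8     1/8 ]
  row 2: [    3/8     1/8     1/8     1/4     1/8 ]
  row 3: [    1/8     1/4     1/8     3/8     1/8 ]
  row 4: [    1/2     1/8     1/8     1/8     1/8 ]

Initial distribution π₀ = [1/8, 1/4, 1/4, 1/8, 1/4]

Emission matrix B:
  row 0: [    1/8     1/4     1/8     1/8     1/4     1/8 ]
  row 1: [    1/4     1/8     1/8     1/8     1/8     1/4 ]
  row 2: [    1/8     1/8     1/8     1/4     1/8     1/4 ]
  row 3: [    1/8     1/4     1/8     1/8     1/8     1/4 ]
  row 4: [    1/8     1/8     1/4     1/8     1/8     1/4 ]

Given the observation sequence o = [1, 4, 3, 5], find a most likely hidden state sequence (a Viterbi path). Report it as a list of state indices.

t=0: δ = [3.125e-02, 3.125e-02, 3.125e-02, 3.125e-02, 3.125e-02]  (obs o_0=1)
t=1: δ = [3.906e-03, 9.766e-04, 9.766e-04, 1.465e-03, 4.883e-04]  ψ = [4, 0, 0, 3, 0]  (obs o_1=4)
t=2: δ = [6.104e-05, 1.221e-04, 2.441e-04, 1.221e-04, 6.104e-05]  ψ = [0, 0, 0, 0, 0]  (obs o_2=3)
t=3: δ = [1.144e-05, 7.629e-06, 7.629e-06, 1.526e-05, 7.629e-06]  ψ = [2, 1, 1, 2, 2]  (obs o_3=5)
backtrack: best end state = 3; path = [4, 0, 2, 3]

path = [4, 0, 2, 3]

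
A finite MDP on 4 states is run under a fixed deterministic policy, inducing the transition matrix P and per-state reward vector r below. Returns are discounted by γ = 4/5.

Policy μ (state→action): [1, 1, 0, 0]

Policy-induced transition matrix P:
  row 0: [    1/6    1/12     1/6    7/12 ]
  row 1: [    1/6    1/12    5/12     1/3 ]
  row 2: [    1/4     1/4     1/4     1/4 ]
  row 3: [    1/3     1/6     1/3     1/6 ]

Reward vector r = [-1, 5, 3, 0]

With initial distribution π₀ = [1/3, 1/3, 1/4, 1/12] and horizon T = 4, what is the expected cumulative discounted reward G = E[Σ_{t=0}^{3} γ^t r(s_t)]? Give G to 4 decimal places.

G = 4.7494

t=0: π = [0.3333, 0.3333, 0.2500, 0.0833], E[r] = 2.0833, γ^t·E[r] = 2.083333, running G = 2.083333
t=1: π = [0.2014, 0.1319, 0.2847, 0.3819], E[r] = 1.3125, γ^t·E[r] = 1.050000, running G = 3.133333
t=2: π = [0.2541, 0.1626, 0.2870, 0.2963], E[r] = 1.4201, γ^t·E[r] = 0.908889, running G = 4.042222
t=3: π = [0.2400, 0.1559, 0.2806, 0.3235], E[r] = 1.3812, γ^t·E[r] = 0.707185, running G = 4.749407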